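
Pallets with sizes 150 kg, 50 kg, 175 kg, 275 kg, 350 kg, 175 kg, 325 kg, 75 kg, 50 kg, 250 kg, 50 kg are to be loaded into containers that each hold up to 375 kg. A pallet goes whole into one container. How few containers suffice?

Total = 350 + 325 + 275 + 250 + 175 + 175 + 150 + 75 + 50 + 50 + 50 = 1925 kg.
Lower bound: ⌈1925/375⌉ = 6 containers.
A packing using 6 containers:
  container 1: 350 = 350
  container 2: 325 + 50 = 375
  container 3: 275 + 75 = 350
  container 4: 250 + 50 + 50 = 350
  container 5: 175 + 175 = 350
  container 6: 150 = 150
This matches the lower bound, so 6 is optimal.

6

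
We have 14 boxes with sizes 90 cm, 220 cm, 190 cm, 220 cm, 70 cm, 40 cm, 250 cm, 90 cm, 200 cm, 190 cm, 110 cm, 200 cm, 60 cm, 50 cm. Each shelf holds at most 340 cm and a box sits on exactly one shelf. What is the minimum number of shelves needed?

Total = 250 + 220 + 220 + 200 + 200 + 190 + 190 + 110 + 90 + 90 + 70 + 60 + 50 + 40 = 1980 cm.
Lower bound: ⌈1980/340⌉ = 6 shelves.
Also, 7 boxes each exceed 170 cm, and no two of those can share a shelf, so at least 7 shelves are needed.
A packing using 7 shelves:
  shelf 1: 250 + 90 = 340
  shelf 2: 220 + 110 = 330
  shelf 3: 220 + 90 = 310
  shelf 4: 200 + 70 + 60 = 330
  shelf 5: 200 + 50 + 40 = 290
  shelf 6: 190 = 190
  shelf 7: 190 = 190
This matches the lower bound, so 7 is optimal.

7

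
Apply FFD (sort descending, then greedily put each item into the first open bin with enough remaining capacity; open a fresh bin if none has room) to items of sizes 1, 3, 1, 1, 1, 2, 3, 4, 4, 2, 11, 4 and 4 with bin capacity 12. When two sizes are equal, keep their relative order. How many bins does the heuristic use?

Sorted descending: 11, 4, 4, 4, 4, 3, 3, 2, 2, 1, 1, 1, 1.
  11 → bin 1 (new)  [load 11/12]
  4 → bin 2 (new)  [load 4/12]
  4 → bin 2  [load 8/12]
  4 → bin 2  [load 12/12]
  4 → bin 3 (new)  [load 4/12]
  3 → bin 3  [load 7/12]
  3 → bin 3  [load 10/12]
  2 → bin 3  [load 12/12]
  2 → bin 4 (new)  [load 2/12]
  1 → bin 1  [load 12/12]
  1 → bin 4  [load 3/12]
  1 → bin 4  [load 4/12]
  1 → bin 4  [load 5/12]
4 bins opened.

4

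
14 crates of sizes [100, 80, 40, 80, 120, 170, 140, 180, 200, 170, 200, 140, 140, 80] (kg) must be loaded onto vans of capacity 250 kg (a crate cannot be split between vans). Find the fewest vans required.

9

Total = 200 + 200 + 180 + 170 + 170 + 140 + 140 + 140 + 120 + 100 + 80 + 80 + 80 + 40 = 1840 kg.
Lower bound: ⌈1840/250⌉ = 8 vans.
A packing using 9 vans:
  van 1: 200 + 40 = 240
  van 2: 200 = 200
  van 3: 180 = 180
  van 4: 170 + 80 = 250
  van 5: 170 + 80 = 250
  van 6: 140 + 100 = 240
  van 7: 140 + 80 = 220
  van 8: 140 = 140
  van 9: 120 = 120
No arrangement into 8 vans stays within capacity, so 9 is optimal.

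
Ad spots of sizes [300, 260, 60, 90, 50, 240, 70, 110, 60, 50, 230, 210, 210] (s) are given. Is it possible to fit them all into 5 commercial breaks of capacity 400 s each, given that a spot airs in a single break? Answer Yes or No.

Total = 1940 s; ⌈1940/400⌉ = 5.
6 ad spots each exceed half the capacity and cannot share a break, forcing at least 6 commercial breaks.
At least 6 commercial breaks are required, but only 5 are allowed.

No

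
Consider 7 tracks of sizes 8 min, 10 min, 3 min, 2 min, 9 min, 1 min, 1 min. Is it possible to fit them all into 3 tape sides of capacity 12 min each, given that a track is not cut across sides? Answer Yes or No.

Yes

A valid assignment using 3 tape sides:
  side 1: 10 + 2 = 12
  side 2: 9 + 3 = 12
  side 3: 8 + 1 + 1 = 10
Every load is within 12 min, so 3 tape sides suffice.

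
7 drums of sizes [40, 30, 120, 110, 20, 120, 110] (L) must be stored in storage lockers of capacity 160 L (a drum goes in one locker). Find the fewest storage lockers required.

4

Total = 120 + 120 + 110 + 110 + 40 + 30 + 20 = 550 L.
Lower bound: ⌈550/160⌉ = 4 storage lockers.
A packing using 4 storage lockers:
  locker 1: 120 + 40 = 160
  locker 2: 120 + 30 = 150
  locker 3: 110 + 20 = 130
  locker 4: 110 = 110
This matches the lower bound, so 4 is optimal.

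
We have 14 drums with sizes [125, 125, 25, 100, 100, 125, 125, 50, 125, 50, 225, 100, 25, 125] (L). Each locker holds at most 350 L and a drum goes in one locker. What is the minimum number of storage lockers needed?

5

Total = 225 + 125 + 125 + 125 + 125 + 125 + 125 + 100 + 100 + 100 + 50 + 50 + 25 + 25 = 1425 L.
Lower bound: ⌈1425/350⌉ = 5 storage lockers.
A packing using 5 storage lockers:
  locker 1: 225 + 125 = 350
  locker 2: 125 + 125 + 100 = 350
  locker 3: 125 + 125 + 100 = 350
  locker 4: 125 + 100 + 50 + 50 + 25 = 350
  locker 5: 25 = 25
This matches the lower bound, so 5 is optimal.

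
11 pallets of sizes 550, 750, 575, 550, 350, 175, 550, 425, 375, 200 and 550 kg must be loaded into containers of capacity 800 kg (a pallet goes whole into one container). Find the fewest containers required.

8

Total = 750 + 575 + 550 + 550 + 550 + 550 + 425 + 375 + 350 + 200 + 175 = 5050 kg.
Lower bound: ⌈5050/800⌉ = 7 containers.
A packing using 8 containers:
  container 1: 750 = 750
  container 2: 575 + 200 = 775
  container 3: 550 + 175 = 725
  container 4: 550 = 550
  container 5: 550 = 550
  container 6: 550 = 550
  container 7: 425 + 375 = 800
  container 8: 350 = 350
No arrangement into 7 containers stays within capacity, so 8 is optimal.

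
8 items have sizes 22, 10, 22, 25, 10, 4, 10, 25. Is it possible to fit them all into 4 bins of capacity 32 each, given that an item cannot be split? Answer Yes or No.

No

Total = 128; ⌈128/32⌉ = 4.
The bound of 4 does not rule out 4, but exhaustive search shows no assignment into 4 bins of capacity 32 exists — the minimum is 5.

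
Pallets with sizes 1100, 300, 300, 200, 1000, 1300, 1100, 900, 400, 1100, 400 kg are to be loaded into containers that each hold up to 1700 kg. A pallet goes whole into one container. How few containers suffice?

6

Total = 1300 + 1100 + 1100 + 1100 + 1000 + 900 + 400 + 400 + 300 + 300 + 200 = 8100 kg.
Lower bound: ⌈8100/1700⌉ = 5 containers.
Also, 6 pallets each exceed 850 kg, and no two of those can share a container, so at least 6 containers are needed.
A packing using 6 containers:
  container 1: 1300 + 400 = 1700
  container 2: 1100 + 400 + 200 = 1700
  container 3: 1100 + 300 + 300 = 1700
  container 4: 1100 = 1100
  container 5: 1000 = 1000
  container 6: 900 = 900
This matches the lower bound, so 6 is optimal.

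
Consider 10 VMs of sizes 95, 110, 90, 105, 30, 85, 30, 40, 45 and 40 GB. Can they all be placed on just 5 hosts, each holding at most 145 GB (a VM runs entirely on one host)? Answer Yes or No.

Yes

A valid assignment using 5 hosts:
  host 1: 110 + 30 = 140
  host 2: 105 + 40 = 145
  host 3: 95 + 45 = 140
  host 4: 90 + 40 = 130
  host 5: 85 + 30 = 115
Every load is within 145 GB, so 5 hosts suffice.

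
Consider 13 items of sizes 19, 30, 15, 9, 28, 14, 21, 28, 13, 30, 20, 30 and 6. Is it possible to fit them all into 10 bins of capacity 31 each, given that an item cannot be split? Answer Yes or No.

A valid assignment using 10 bins:
  bin 1: 30 = 30
  bin 2: 30 = 30
  bin 3: 30 = 30
  bin 4: 28 = 28
  bin 5: 28 = 28
  bin 6: 21 + 9 = 30
  bin 7: 20 + 6 = 26
  bin 8: 19 = 19
  bin 9: 15 + 14 = 29
  bin 10: 13 = 13
Every load is within 31, so 10 bins suffice.

Yes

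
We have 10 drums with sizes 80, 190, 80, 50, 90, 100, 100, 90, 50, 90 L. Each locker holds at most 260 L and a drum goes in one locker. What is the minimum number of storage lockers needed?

Total = 190 + 100 + 100 + 90 + 90 + 90 + 80 + 80 + 50 + 50 = 920 L.
Lower bound: ⌈920/260⌉ = 4 storage lockers.
A packing using 4 storage lockers:
  locker 1: 190 + 50 = 240
  locker 2: 100 + 100 + 50 = 250
  locker 3: 90 + 90 + 80 = 260
  locker 4: 90 + 80 = 170
This matches the lower bound, so 4 is optimal.

4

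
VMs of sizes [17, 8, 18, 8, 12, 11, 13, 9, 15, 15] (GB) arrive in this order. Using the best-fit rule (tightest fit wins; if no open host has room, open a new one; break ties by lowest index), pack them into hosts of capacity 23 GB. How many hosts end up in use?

7

  17 → host 1 (new)  [load 17/23]
  8 → host 2 (new)  [load 8/23]
  18 → host 3 (new)  [load 18/23]
  8 → host 2  [load 16/23]
  12 → host 4 (new)  [load 12/23]
  11 → host 4  [load 23/23]
  13 → host 5 (new)  [load 13/23]
  9 → host 5  [load 22/23]
  15 → host 6 (new)  [load 15/23]
  15 → host 7 (new)  [load 15/23]
7 hosts opened.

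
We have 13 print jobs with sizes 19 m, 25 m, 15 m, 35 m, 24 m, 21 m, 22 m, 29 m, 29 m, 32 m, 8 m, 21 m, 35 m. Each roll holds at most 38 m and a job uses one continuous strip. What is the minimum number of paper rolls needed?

Total = 35 + 35 + 32 + 29 + 29 + 25 + 24 + 22 + 21 + 21 + 19 + 15 + 8 = 315 m.
Lower bound: ⌈315/38⌉ = 9 paper rolls.
Also, 10 print jobs each exceed 19 m, and no two of those can share a roll, so at least 10 paper rolls are needed.
A packing using 11 paper rolls:
  roll 1: 35 = 35
  roll 2: 35 = 35
  roll 3: 32 = 32
  roll 4: 29 + 8 = 37
  roll 5: 29 = 29
  roll 6: 25 = 25
  roll 7: 24 = 24
  roll 8: 22 + 15 = 37
  roll 9: 21 = 21
  roll 10: 21 = 21
  roll 11: 19 = 19
No arrangement into 10 paper rolls stays within capacity, so 11 is optimal.

11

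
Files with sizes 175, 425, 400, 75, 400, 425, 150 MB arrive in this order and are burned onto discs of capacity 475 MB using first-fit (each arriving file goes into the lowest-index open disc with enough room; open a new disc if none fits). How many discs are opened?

  175 → disc 1 (new)  [load 175/475]
  425 → disc 2 (new)  [load 425/475]
  400 → disc 3 (new)  [load 400/475]
  75 → disc 1  [load 250/475]
  400 → disc 4 (new)  [load 400/475]
  425 → disc 5 (new)  [load 425/475]
  150 → disc 1  [load 400/475]
5 discs opened.

5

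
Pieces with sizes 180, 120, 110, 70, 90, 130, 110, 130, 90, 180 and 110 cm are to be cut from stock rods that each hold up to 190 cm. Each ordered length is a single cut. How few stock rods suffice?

Total = 180 + 180 + 130 + 130 + 120 + 110 + 110 + 110 + 90 + 90 + 70 = 1320 cm.
Lower bound: ⌈1320/190⌉ = 7 stock rods.
Also, 8 pieces each exceed 95 cm, and no two of those can share a stock rod, so at least 8 stock rods are needed.
A packing using 9 stock rods:
  stock rod 1: 180 = 180
  stock rod 2: 180 = 180
  stock rod 3: 130 = 130
  stock rod 4: 130 = 130
  stock rod 5: 120 + 70 = 190
  stock rod 6: 110 = 110
  stock rod 7: 110 = 110
  stock rod 8: 110 = 110
  stock rod 9: 90 + 90 = 180
No arrangement into 8 stock rods stays within capacity, so 9 is optimal.

9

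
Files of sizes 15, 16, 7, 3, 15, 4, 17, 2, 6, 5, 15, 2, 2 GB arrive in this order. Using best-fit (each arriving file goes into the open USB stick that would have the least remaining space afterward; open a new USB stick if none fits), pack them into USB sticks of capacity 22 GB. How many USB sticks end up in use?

6

  15 → USB stick 1 (new)  [load 15/22]
  16 → USB stick 2 (new)  [load 16/22]
  7 → USB stick 1  [load 22/22]
  3 → USB stick 2  [load 19/22]
  15 → USB stick 3 (new)  [load 15/22]
  4 → USB stick 3  [load 19/22]
  17 → USB stick 4 (new)  [load 17/22]
  2 → USB stick 2  [load 21/22]
  6 → USB stick 5 (new)  [load 6/22]
  5 → USB stick 4  [load 22/22]
  15 → USB stick 5  [load 21/22]
  2 → USB stick 3  [load 21/22]
  2 → USB stick 6 (new)  [load 2/22]
6 USB sticks opened.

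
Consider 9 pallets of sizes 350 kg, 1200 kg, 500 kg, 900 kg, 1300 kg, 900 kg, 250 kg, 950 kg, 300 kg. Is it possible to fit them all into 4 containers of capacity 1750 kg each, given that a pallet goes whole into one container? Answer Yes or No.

Total = 6650 kg; ⌈6650/1750⌉ = 4.
5 pallets each exceed half the capacity and cannot share a container, forcing at least 5 containers.
At least 5 containers are required, but only 4 are allowed.

No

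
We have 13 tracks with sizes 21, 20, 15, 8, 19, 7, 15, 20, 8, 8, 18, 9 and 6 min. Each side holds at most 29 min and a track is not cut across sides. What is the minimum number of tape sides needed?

Total = 21 + 20 + 20 + 19 + 18 + 15 + 15 + 9 + 8 + 8 + 8 + 7 + 6 = 174 min.
Lower bound: ⌈174/29⌉ = 6 tape sides.
Also, 7 tracks each exceed 29/2 min, and no two of those can share a side, so at least 7 tape sides are needed.
A packing using 7 tape sides:
  side 1: 21 + 8 = 29
  side 2: 20 + 9 = 29
  side 3: 20 + 8 = 28
  side 4: 19 + 8 = 27
  side 5: 18 + 7 = 25
  side 6: 15 + 6 = 21
  side 7: 15 = 15
This matches the lower bound, so 7 is optimal.

7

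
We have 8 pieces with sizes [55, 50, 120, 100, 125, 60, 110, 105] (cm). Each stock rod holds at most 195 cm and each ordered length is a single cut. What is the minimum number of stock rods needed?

5

Total = 125 + 120 + 110 + 105 + 100 + 60 + 55 + 50 = 725 cm.
Lower bound: ⌈725/195⌉ = 4 stock rods.
Also, 5 pieces each exceed 195/2 cm, and no two of those can share a stock rod, so at least 5 stock rods are needed.
A packing using 5 stock rods:
  stock rod 1: 125 + 60 = 185
  stock rod 2: 120 + 55 = 175
  stock rod 3: 110 + 50 = 160
  stock rod 4: 105 = 105
  stock rod 5: 100 = 100
This matches the lower bound, so 5 is optimal.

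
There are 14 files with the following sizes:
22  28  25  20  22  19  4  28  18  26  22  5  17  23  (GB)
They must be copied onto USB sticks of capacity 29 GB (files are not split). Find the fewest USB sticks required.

Total = 28 + 28 + 26 + 25 + 23 + 22 + 22 + 22 + 20 + 19 + 18 + 17 + 5 + 4 = 279 GB.
Lower bound: ⌈279/29⌉ = 10 USB sticks.
Also, 12 files each exceed 29/2 GB, and no two of those can share a USB stick, so at least 12 USB sticks are needed.
A packing using 12 USB sticks:
  USB stick 1: 28 = 28
  USB stick 2: 28 = 28
  USB stick 3: 26 = 26
  USB stick 4: 25 + 4 = 29
  USB stick 5: 23 + 5 = 28
  USB stick 6: 22 = 22
  USB stick 7: 22 = 22
  USB stick 8: 22 = 22
  USB stick 9: 20 = 20
  USB stick 10: 19 = 19
  USB stick 11: 18 = 18
  USB stick 12: 17 = 17
This matches the lower bound, so 12 is optimal.

12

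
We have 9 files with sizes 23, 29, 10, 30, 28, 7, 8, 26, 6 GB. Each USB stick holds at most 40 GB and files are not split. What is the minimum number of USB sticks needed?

5

Total = 30 + 29 + 28 + 26 + 23 + 10 + 8 + 7 + 6 = 167 GB.
Lower bound: ⌈167/40⌉ = 5 USB sticks.
A packing using 5 USB sticks:
  USB stick 1: 30 + 10 = 40
  USB stick 2: 29 + 8 = 37
  USB stick 3: 28 + 7 = 35
  USB stick 4: 26 + 6 = 32
  USB stick 5: 23 = 23
This matches the lower bound, so 5 is optimal.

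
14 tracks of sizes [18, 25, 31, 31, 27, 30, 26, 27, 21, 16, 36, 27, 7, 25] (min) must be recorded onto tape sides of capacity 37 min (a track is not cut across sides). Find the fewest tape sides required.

12

Total = 36 + 31 + 31 + 30 + 27 + 27 + 27 + 26 + 25 + 25 + 21 + 18 + 16 + 7 = 347 min.
Lower bound: ⌈347/37⌉ = 10 tape sides.
Also, 11 tracks each exceed 37/2 min, and no two of those can share a side, so at least 11 tape sides are needed.
A packing using 12 tape sides:
  side 1: 36 = 36
  side 2: 31 = 31
  side 3: 31 = 31
  side 4: 30 + 7 = 37
  side 5: 27 = 27
  side 6: 27 = 27
  side 7: 27 = 27
  side 8: 26 = 26
  side 9: 25 = 25
  side 10: 25 = 25
  side 11: 21 + 16 = 37
  side 12: 18 = 18
No arrangement into 11 tape sides stays within capacity, so 12 is optimal.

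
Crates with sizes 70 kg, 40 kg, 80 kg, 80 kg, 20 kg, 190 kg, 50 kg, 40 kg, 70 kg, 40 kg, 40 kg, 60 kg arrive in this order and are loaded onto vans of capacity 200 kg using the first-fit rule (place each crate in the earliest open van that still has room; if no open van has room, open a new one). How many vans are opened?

  70 → van 1 (new)  [load 70/200]
  40 → van 1  [load 110/200]
  80 → van 1  [load 190/200]
  80 → van 2 (new)  [load 80/200]
  20 → van 2  [load 100/200]
  190 → van 3 (new)  [load 190/200]
  50 → van 2  [load 150/200]
  40 → van 2  [load 190/200]
  70 → van 4 (new)  [load 70/200]
  40 → van 4  [load 110/200]
  40 → van 4  [load 150/200]
  60 → van 5 (new)  [load 60/200]
5 vans opened.

5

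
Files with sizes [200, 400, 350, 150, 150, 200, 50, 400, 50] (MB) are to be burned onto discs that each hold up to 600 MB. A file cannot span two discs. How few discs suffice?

4

Total = 400 + 400 + 350 + 200 + 200 + 150 + 150 + 50 + 50 = 1950 MB.
Lower bound: ⌈1950/600⌉ = 4 discs.
A packing using 4 discs:
  disc 1: 400 + 200 = 600
  disc 2: 400 + 200 = 600
  disc 3: 350 + 150 + 50 + 50 = 600
  disc 4: 150 = 150
This matches the lower bound, so 4 is optimal.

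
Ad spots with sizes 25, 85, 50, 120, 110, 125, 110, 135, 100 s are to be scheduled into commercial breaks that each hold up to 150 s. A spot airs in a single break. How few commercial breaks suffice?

7

Total = 135 + 125 + 120 + 110 + 110 + 100 + 85 + 50 + 25 = 860 s.
Lower bound: ⌈860/150⌉ = 6 commercial breaks.
Also, 7 ad spots each exceed 75 s, and no two of those can share a break, so at least 7 commercial breaks are needed.
A packing using 7 commercial breaks:
  break 1: 135 = 135
  break 2: 125 + 25 = 150
  break 3: 120 = 120
  break 4: 110 = 110
  break 5: 110 = 110
  break 6: 100 + 50 = 150
  break 7: 85 = 85
This matches the lower bound, so 7 is optimal.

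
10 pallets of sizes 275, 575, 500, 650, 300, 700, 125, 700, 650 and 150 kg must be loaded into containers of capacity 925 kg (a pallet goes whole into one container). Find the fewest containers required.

6

Total = 700 + 700 + 650 + 650 + 575 + 500 + 300 + 275 + 150 + 125 = 4625 kg.
Lower bound: ⌈4625/925⌉ = 5 containers.
Also, 6 pallets each exceed 925/2 kg, and no two of those can share a container, so at least 6 containers are needed.
A packing using 6 containers:
  container 1: 700 + 150 = 850
  container 2: 700 + 125 = 825
  container 3: 650 + 275 = 925
  container 4: 650 = 650
  container 5: 575 + 300 = 875
  container 6: 500 = 500
This matches the lower bound, so 6 is optimal.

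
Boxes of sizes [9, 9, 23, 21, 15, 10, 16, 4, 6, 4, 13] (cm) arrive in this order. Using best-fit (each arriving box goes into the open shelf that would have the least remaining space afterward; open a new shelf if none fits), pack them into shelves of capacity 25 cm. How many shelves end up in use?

  9 → shelf 1 (new)  [load 9/25]
  9 → shelf 1  [load 18/25]
  23 → shelf 2 (new)  [load 23/25]
  21 → shelf 3 (new)  [load 21/25]
  15 → shelf 4 (new)  [load 15/25]
  10 → shelf 4  [load 25/25]
  16 → shelf 5 (new)  [load 16/25]
  4 → shelf 3  [load 25/25]
  6 → shelf 1  [load 24/25]
  4 → shelf 5  [load 20/25]
  13 → shelf 6 (new)  [load 13/25]
6 shelves opened.

6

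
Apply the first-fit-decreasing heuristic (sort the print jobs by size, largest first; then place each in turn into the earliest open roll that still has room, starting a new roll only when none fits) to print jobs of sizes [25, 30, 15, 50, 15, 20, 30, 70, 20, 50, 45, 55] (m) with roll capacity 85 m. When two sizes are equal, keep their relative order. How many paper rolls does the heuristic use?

6

Sorted descending: 70, 55, 50, 50, 45, 30, 30, 25, 20, 20, 15, 15.
  70 → roll 1 (new)  [load 70/85]
  55 → roll 2 (new)  [load 55/85]
  50 → roll 3 (new)  [load 50/85]
  50 → roll 4 (new)  [load 50/85]
  45 → roll 5 (new)  [load 45/85]
  30 → roll 2  [load 85/85]
  30 → roll 3  [load 80/85]
  25 → roll 4  [load 75/85]
  20 → roll 5  [load 65/85]
  20 → roll 5  [load 85/85]
  15 → roll 1  [load 85/85]
  15 → roll 6 (new)  [load 15/85]
6 paper rolls opened.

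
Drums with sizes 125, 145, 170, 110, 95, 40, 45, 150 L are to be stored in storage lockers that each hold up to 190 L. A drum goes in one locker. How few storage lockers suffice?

6

Total = 170 + 150 + 145 + 125 + 110 + 95 + 45 + 40 = 880 L.
Lower bound: ⌈880/190⌉ = 5 storage lockers.
A packing using 6 storage lockers:
  locker 1: 170 = 170
  locker 2: 150 + 40 = 190
  locker 3: 145 + 45 = 190
  locker 4: 125 = 125
  locker 5: 110 = 110
  locker 6: 95 = 95
No arrangement into 5 storage lockers stays within capacity, so 6 is optimal.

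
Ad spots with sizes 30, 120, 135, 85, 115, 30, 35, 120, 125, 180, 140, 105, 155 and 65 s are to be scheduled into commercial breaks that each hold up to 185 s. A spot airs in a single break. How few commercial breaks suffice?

Total = 180 + 155 + 140 + 135 + 125 + 120 + 120 + 115 + 105 + 85 + 65 + 35 + 30 + 30 = 1440 s.
Lower bound: ⌈1440/185⌉ = 8 commercial breaks.
Also, 9 ad spots each exceed 185/2 s, and no two of those can share a break, so at least 9 commercial breaks are needed.
A packing using 10 commercial breaks:
  break 1: 180 = 180
  break 2: 155 + 30 = 185
  break 3: 140 + 35 = 175
  break 4: 135 + 30 = 165
  break 5: 125 = 125
  break 6: 120 + 65 = 185
  break 7: 120 = 120
  break 8: 115 = 115
  break 9: 105 = 105
  break 10: 85 = 85
No arrangement into 9 commercial breaks stays within capacity, so 10 is optimal.

10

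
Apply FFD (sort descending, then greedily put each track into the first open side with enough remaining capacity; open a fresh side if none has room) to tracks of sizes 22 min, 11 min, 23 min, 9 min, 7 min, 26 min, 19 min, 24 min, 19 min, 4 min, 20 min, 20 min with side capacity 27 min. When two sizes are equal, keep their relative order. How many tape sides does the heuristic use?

9

Sorted descending: 26, 24, 23, 22, 20, 20, 19, 19, 11, 9, 7, 4.
  26 → side 1 (new)  [load 26/27]
  24 → side 2 (new)  [load 24/27]
  23 → side 3 (new)  [load 23/27]
  22 → side 4 (new)  [load 22/27]
  20 → side 5 (new)  [load 20/27]
  20 → side 6 (new)  [load 20/27]
  19 → side 7 (new)  [load 19/27]
  19 → side 8 (new)  [load 19/27]
  11 → side 9 (new)  [load 11/27]
  9 → side 9  [load 20/27]
  7 → side 5  [load 27/27]
  4 → side 3  [load 27/27]
9 tape sides opened.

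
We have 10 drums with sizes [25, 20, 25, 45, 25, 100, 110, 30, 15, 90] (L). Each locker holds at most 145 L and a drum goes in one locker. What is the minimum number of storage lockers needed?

4

Total = 110 + 100 + 90 + 45 + 30 + 25 + 25 + 25 + 20 + 15 = 485 L.
Lower bound: ⌈485/145⌉ = 4 storage lockers.
A packing using 4 storage lockers:
  locker 1: 110 + 30 = 140
  locker 2: 100 + 45 = 145
  locker 3: 90 + 25 + 25 = 140
  locker 4: 25 + 20 + 15 = 60
This matches the lower bound, so 4 is optimal.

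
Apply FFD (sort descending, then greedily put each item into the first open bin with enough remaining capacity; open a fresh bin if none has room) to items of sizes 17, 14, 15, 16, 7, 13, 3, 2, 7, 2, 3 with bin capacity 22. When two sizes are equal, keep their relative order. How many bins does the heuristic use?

5

Sorted descending: 17, 16, 15, 14, 13, 7, 7, 3, 3, 2, 2.
  17 → bin 1 (new)  [load 17/22]
  16 → bin 2 (new)  [load 16/22]
  15 → bin 3 (new)  [load 15/22]
  14 → bin 4 (new)  [load 14/22]
  13 → bin 5 (new)  [load 13/22]
  7 → bin 3  [load 22/22]
  7 → bin 4  [load 21/22]
  3 → bin 1  [load 20/22]
  3 → bin 2  [load 19/22]
  2 → bin 1  [load 22/22]
  2 → bin 2  [load 21/22]
5 bins opened.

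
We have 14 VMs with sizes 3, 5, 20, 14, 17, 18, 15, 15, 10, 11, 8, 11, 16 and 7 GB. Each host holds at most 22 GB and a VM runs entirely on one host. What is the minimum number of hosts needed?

Total = 20 + 18 + 17 + 16 + 15 + 15 + 14 + 11 + 11 + 10 + 8 + 7 + 5 + 3 = 170 GB.
Lower bound: ⌈170/22⌉ = 8 hosts.
A packing using 9 hosts:
  host 1: 20 = 20
  host 2: 18 + 3 = 21
  host 3: 17 + 5 = 22
  host 4: 16 = 16
  host 5: 15 + 7 = 22
  host 6: 15 = 15
  host 7: 14 + 8 = 22
  host 8: 11 + 11 = 22
  host 9: 10 = 10
No arrangement into 8 hosts stays within capacity, so 9 is optimal.

9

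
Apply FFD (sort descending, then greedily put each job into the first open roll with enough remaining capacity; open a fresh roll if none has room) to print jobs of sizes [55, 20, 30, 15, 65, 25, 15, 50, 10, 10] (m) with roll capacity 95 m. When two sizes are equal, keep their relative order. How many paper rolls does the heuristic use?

4

Sorted descending: 65, 55, 50, 30, 25, 20, 15, 15, 10, 10.
  65 → roll 1 (new)  [load 65/95]
  55 → roll 2 (new)  [load 55/95]
  50 → roll 3 (new)  [load 50/95]
  30 → roll 1  [load 95/95]
  25 → roll 2  [load 80/95]
  20 → roll 3  [load 70/95]
  15 → roll 2  [load 95/95]
  15 → roll 3  [load 85/95]
  10 → roll 3  [load 95/95]
  10 → roll 4 (new)  [load 10/95]
4 paper rolls opened.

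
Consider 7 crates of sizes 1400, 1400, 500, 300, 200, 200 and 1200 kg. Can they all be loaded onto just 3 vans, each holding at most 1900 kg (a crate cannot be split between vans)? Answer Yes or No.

Yes

A valid assignment using 3 vans:
  van 1: 1400 + 500 = 1900
  van 2: 1400 + 300 + 200 = 1900
  van 3: 1200 + 200 = 1400
Every load is within 1900 kg, so 3 vans suffice.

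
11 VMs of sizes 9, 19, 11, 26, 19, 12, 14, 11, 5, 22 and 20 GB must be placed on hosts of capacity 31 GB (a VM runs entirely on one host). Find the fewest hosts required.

6

Total = 26 + 22 + 20 + 19 + 19 + 14 + 12 + 11 + 11 + 9 + 5 = 168 GB.
Lower bound: ⌈168/31⌉ = 6 hosts.
A packing using 6 hosts:
  host 1: 26 + 5 = 31
  host 2: 22 + 9 = 31
  host 3: 20 + 11 = 31
  host 4: 19 + 12 = 31
  host 5: 19 + 11 = 30
  host 6: 14 = 14
This matches the lower bound, so 6 is optimal.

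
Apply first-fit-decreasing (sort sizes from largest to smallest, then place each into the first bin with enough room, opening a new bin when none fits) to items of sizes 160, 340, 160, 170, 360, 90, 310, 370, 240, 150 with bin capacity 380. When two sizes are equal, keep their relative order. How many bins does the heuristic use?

7

Sorted descending: 370, 360, 340, 310, 240, 170, 160, 160, 150, 90.
  370 → bin 1 (new)  [load 370/380]
  360 → bin 2 (new)  [load 360/380]
  340 → bin 3 (new)  [load 340/380]
  310 → bin 4 (new)  [load 310/380]
  240 → bin 5 (new)  [load 240/380]
  170 → bin 6 (new)  [load 170/380]
  160 → bin 6  [load 330/380]
  160 → bin 7 (new)  [load 160/380]
  150 → bin 7  [load 310/380]
  90 → bin 5  [load 330/380]
7 bins opened.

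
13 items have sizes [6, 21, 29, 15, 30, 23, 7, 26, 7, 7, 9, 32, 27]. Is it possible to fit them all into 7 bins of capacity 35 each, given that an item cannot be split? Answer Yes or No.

No

Total = 239; ⌈239/35⌉ = 7.
The bound of 7 does not rule out 7, but exhaustive search shows no assignment into 7 bins of capacity 35 exists — the minimum is 8.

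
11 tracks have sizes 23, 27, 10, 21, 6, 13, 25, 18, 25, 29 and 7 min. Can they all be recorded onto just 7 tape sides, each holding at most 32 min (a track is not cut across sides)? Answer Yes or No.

Yes

A valid assignment using 7 tape sides:
  side 1: 29 = 29
  side 2: 27 = 27
  side 3: 25 + 7 = 32
  side 4: 25 + 6 = 31
  side 5: 23 = 23
  side 6: 21 + 10 = 31
  side 7: 18 + 13 = 31
Every load is within 32 min, so 7 tape sides suffice.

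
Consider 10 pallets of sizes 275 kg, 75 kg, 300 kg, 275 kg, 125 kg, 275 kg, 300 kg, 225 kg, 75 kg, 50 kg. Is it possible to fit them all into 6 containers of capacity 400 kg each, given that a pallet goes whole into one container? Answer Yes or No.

A valid assignment using 6 containers:
  container 1: 300 + 75 = 375
  container 2: 300 + 75 = 375
  container 3: 275 + 125 = 400
  container 4: 275 + 50 = 325
  container 5: 275 = 275
  container 6: 225 = 225
Every load is within 400 kg, so 6 containers suffice.

Yes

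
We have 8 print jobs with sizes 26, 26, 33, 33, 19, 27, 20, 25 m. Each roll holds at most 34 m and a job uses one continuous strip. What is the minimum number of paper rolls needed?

8

Total = 33 + 33 + 27 + 26 + 26 + 25 + 20 + 19 = 209 m.
Lower bound: ⌈209/34⌉ = 7 paper rolls.
Also, 8 print jobs each exceed 17 m, and no two of those can share a roll, so at least 8 paper rolls are needed.
A packing using 8 paper rolls:
  roll 1: 33 = 33
  roll 2: 33 = 33
  roll 3: 27 = 27
  roll 4: 26 = 26
  roll 5: 26 = 26
  roll 6: 25 = 25
  roll 7: 20 = 20
  roll 8: 19 = 19
This matches the lower bound, so 8 is optimal.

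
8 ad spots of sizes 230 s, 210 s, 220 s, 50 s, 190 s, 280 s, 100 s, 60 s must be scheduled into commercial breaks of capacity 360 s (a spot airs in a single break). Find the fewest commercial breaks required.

Total = 280 + 230 + 220 + 210 + 190 + 100 + 60 + 50 = 1340 s.
Lower bound: ⌈1340/360⌉ = 4 commercial breaks.
Also, 5 ad spots each exceed 180 s, and no two of those can share a break, so at least 5 commercial breaks are needed.
A packing using 5 commercial breaks:
  break 1: 280 + 60 = 340
  break 2: 230 + 100 = 330
  break 3: 220 + 50 = 270
  break 4: 210 = 210
  break 5: 190 = 190
This matches the lower bound, so 5 is optimal.

5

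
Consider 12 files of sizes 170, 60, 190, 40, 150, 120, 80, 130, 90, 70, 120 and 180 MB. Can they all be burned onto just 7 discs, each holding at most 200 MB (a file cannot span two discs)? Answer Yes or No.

No

Total = 1400 MB; ⌈1400/200⌉ = 7.
The bound of 7 does not rule out 7, but exhaustive search shows no assignment into 7 discs of capacity 200 MB exists — the minimum is 8.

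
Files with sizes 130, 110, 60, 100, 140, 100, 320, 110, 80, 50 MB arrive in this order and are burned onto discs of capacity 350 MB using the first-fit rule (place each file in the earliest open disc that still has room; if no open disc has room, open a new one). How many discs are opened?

  130 → disc 1 (new)  [load 130/350]
  110 → disc 1  [load 240/350]
  60 → disc 1  [load 300/350]
  100 → disc 2 (new)  [load 100/350]
  140 → disc 2  [load 240/350]
  100 → disc 2  [load 340/350]
  320 → disc 3 (new)  [load 320/350]
  110 → disc 4 (new)  [load 110/350]
  80 → disc 4  [load 190/350]
  50 → disc 1  [load 350/350]
4 discs opened.

4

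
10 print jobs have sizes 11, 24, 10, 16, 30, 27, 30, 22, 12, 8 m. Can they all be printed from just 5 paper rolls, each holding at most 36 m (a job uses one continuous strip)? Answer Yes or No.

Total = 190 m; ⌈190/36⌉ = 6.
At least 6 paper rolls are required, but only 5 are allowed.

No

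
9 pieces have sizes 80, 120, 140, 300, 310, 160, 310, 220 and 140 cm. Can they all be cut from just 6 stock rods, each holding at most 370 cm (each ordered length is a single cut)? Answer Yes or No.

A valid assignment using 6 stock rods:
  stock rod 1: 310 = 310
  stock rod 2: 310 = 310
  stock rod 3: 300 = 300
  stock rod 4: 220 + 140 = 360
  stock rod 5: 160 + 140 = 300
  stock rod 6: 120 + 80 = 200
Every load is within 370 cm, so 6 stock rods suffice.

Yes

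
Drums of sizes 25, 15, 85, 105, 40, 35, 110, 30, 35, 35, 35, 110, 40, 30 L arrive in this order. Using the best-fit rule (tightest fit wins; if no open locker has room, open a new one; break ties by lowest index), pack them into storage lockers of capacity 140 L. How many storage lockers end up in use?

6

  25 → locker 1 (new)  [load 25/140]
  15 → locker 1  [load 40/140]
  85 → locker 1  [load 125/140]
  105 → locker 2 (new)  [load 105/140]
  40 → locker 3 (new)  [load 40/140]
  35 → locker 2  [load 140/140]
  110 → locker 4 (new)  [load 110/140]
  30 → locker 4  [load 140/140]
  35 → locker 3  [load 75/140]
  35 → locker 3  [load 110/140]
  35 → locker 5 (new)  [load 35/140]
  110 → locker 6 (new)  [load 110/140]
  40 → locker 5  [load 75/140]
  30 → locker 3  [load 140/140]
6 storage lockers opened.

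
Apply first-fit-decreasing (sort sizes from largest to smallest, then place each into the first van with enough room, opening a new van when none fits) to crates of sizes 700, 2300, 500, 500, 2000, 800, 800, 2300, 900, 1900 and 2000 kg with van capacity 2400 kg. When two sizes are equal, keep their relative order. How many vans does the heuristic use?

Sorted descending: 2300, 2300, 2000, 2000, 1900, 900, 800, 800, 700, 500, 500.
  2300 → van 1 (new)  [load 2300/2400]
  2300 → van 2 (new)  [load 2300/2400]
  2000 → van 3 (new)  [load 2000/2400]
  2000 → van 4 (new)  [load 2000/2400]
  1900 → van 5 (new)  [load 1900/2400]
  900 → van 6 (new)  [load 900/2400]
  800 → van 6  [load 1700/2400]
  800 → van 7 (new)  [load 800/2400]
  700 → van 6  [load 2400/2400]
  500 → van 5  [load 2400/2400]
  500 → van 7  [load 1300/2400]
7 vans opened.

7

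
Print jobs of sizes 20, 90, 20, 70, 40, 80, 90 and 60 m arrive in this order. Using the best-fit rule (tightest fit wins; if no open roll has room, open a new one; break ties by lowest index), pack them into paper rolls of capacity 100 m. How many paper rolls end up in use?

  20 → roll 1 (new)  [load 20/100]
  90 → roll 2 (new)  [load 90/100]
  20 → roll 1  [load 40/100]
  70 → roll 3 (new)  [load 70/100]
  40 → roll 1  [load 80/100]
  80 → roll 4 (new)  [load 80/100]
  90 → roll 5 (new)  [load 90/100]
  60 → roll 6 (new)  [load 60/100]
6 paper rolls opened.

6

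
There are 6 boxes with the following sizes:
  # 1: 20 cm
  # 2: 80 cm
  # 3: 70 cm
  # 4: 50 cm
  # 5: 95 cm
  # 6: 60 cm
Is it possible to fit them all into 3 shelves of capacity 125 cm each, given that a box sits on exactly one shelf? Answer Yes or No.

No

Total = 375 cm; ⌈375/125⌉ = 3.
The bound of 3 does not rule out 3, but exhaustive search shows no assignment into 3 shelves of capacity 125 cm exists — the minimum is 4.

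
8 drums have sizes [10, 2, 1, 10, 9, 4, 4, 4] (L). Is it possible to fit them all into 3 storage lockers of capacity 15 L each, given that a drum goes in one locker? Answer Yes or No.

Yes

A valid assignment using 3 storage lockers:
  locker 1: 10 + 4 + 1 = 15
  locker 2: 10 + 4 = 14
  locker 3: 9 + 4 + 2 = 15
Every load is within 15 L, so 3 storage lockers suffice.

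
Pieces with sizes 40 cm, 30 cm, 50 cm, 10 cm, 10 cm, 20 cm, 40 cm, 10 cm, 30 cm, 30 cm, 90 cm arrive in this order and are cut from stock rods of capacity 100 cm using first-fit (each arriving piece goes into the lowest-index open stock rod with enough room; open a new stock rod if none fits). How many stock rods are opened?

  40 → stock rod 1 (new)  [load 40/100]
  30 → stock rod 1  [load 70/100]
  50 → stock rod 2 (new)  [load 50/100]
  10 → stock rod 1  [load 80/100]
  10 → stock rod 1  [load 90/100]
  20 → stock rod 2  [load 70/100]
  40 → stock rod 3 (new)  [load 40/100]
  10 → stock rod 1  [load 100/100]
  30 → stock rod 2  [load 100/100]
  30 → stock rod 3  [load 70/100]
  90 → stock rod 4 (new)  [load 90/100]
4 stock rods opened.

4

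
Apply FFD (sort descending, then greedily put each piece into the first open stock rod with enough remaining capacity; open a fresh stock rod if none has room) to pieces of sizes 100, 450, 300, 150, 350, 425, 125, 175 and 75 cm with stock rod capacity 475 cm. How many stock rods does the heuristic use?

5

Sorted descending: 450, 425, 350, 300, 175, 150, 125, 100, 75.
  450 → stock rod 1 (new)  [load 450/475]
  425 → stock rod 2 (new)  [load 425/475]
  350 → stock rod 3 (new)  [load 350/475]
  300 → stock rod 4 (new)  [load 300/475]
  175 → stock rod 4  [load 475/475]
  150 → stock rod 5 (new)  [load 150/475]
  125 → stock rod 3  [load 475/475]
  100 → stock rod 5  [load 250/475]
  75 → stock rod 5  [load 325/475]
5 stock rods opened.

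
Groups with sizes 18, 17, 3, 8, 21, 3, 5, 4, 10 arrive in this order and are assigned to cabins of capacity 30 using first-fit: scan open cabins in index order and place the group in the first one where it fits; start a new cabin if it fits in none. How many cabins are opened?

  18 → cabin 1 (new)  [load 18/30]
  17 → cabin 2 (new)  [load 17/30]
  3 → cabin 1  [load 21/30]
  8 → cabin 1  [load 29/30]
  21 → cabin 3 (new)  [load 21/30]
  3 → cabin 2  [load 20/30]
  5 → cabin 2  [load 25/30]
  4 → cabin 2  [load 29/30]
  10 → cabin 4 (new)  [load 10/30]
4 cabins opened.

4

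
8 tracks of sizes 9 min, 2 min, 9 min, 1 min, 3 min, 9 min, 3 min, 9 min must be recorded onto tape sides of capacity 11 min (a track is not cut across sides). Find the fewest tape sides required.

Total = 9 + 9 + 9 + 9 + 3 + 3 + 2 + 1 = 45 min.
Lower bound: ⌈45/11⌉ = 5 tape sides.
A packing using 5 tape sides:
  side 1: 9 + 2 = 11
  side 2: 9 + 1 = 10
  side 3: 9 = 9
  side 4: 9 = 9
  side 5: 3 + 3 = 6
This matches the lower bound, so 5 is optimal.

5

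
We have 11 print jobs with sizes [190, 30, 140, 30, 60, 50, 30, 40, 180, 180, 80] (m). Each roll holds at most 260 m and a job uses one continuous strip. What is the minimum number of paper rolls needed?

4

Total = 190 + 180 + 180 + 140 + 80 + 60 + 50 + 40 + 30 + 30 + 30 = 1010 m.
Lower bound: ⌈1010/260⌉ = 4 paper rolls.
A packing using 4 paper rolls:
  roll 1: 190 + 60 = 250
  roll 2: 180 + 80 = 260
  roll 3: 180 + 50 + 30 = 260
  roll 4: 140 + 40 + 30 + 30 = 240
This matches the lower bound, so 4 is optimal.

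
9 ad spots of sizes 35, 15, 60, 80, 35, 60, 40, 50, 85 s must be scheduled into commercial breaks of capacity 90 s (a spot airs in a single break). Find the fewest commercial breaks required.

Total = 85 + 80 + 60 + 60 + 50 + 40 + 35 + 35 + 15 = 460 s.
Lower bound: ⌈460/90⌉ = 6 commercial breaks.
A packing using 6 commercial breaks:
  break 1: 85 = 85
  break 2: 80 = 80
  break 3: 60 + 15 = 75
  break 4: 60 = 60
  break 5: 50 + 40 = 90
  break 6: 35 + 35 = 70
This matches the lower bound, so 6 is optimal.

6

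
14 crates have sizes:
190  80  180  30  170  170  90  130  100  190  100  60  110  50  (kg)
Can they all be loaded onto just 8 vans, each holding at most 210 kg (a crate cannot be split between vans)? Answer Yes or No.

No

Total = 1650 kg; ⌈1650/210⌉ = 8.
The bound of 8 does not rule out 8, but exhaustive search shows no assignment into 8 vans of capacity 210 kg exists — the minimum is 9.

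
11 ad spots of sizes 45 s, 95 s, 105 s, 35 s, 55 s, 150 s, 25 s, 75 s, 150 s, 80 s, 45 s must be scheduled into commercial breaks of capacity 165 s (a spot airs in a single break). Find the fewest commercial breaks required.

Total = 150 + 150 + 105 + 95 + 80 + 75 + 55 + 45 + 45 + 35 + 25 = 860 s.
Lower bound: ⌈860/165⌉ = 6 commercial breaks.
A packing using 6 commercial breaks:
  break 1: 150 = 150
  break 2: 150 = 150
  break 3: 105 + 55 = 160
  break 4: 95 + 45 + 25 = 165
  break 5: 80 + 75 = 155
  break 6: 45 + 35 = 80
This matches the lower bound, so 6 is optimal.

6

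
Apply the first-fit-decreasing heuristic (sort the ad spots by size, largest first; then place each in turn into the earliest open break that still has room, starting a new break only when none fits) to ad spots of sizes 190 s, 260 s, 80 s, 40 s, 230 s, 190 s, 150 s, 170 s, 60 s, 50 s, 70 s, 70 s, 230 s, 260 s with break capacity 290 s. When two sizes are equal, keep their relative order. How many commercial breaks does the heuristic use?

Sorted descending: 260, 260, 230, 230, 190, 190, 170, 150, 80, 70, 70, 60, 50, 40.
  260 → break 1 (new)  [load 260/290]
  260 → break 2 (new)  [load 260/290]
  230 → break 3 (new)  [load 230/290]
  230 → break 4 (new)  [load 230/290]
  190 → break 5 (new)  [load 190/290]
  190 → break 6 (new)  [load 190/290]
  170 → break 7 (new)  [load 170/290]
  150 → break 8 (new)  [load 150/290]
  80 → break 5  [load 270/290]
  70 → break 6  [load 260/290]
  70 → break 7  [load 240/290]
  60 → break 3  [load 290/290]
  50 → break 4  [load 280/290]
  40 → break 7  [load 280/290]
8 commercial breaks opened.

8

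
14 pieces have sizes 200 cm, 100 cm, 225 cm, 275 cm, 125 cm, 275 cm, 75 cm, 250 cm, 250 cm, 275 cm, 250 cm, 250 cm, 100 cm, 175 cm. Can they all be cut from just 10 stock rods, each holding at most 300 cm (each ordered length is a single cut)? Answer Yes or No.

Total = 2825 cm; ⌈2825/300⌉ = 10.
The bound of 10 does not rule out 10, but exhaustive search shows no assignment into 10 stock rods of capacity 300 cm exists — the minimum is 11.

No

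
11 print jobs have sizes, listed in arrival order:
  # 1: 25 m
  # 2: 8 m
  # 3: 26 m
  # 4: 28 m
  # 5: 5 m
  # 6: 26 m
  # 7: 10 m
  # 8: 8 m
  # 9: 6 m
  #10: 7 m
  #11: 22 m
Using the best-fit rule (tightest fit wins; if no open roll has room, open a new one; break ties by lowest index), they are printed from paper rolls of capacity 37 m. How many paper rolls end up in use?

  25 → roll 1 (new)  [load 25/37]
  8 → roll 1  [load 33/37]
  26 → roll 2 (new)  [load 26/37]
  28 → roll 3 (new)  [load 28/37]
  5 → roll 3  [load 33/37]
  26 → roll 4 (new)  [load 26/37]
  10 → roll 2  [load 36/37]
  8 → roll 4  [load 34/37]
  6 → roll 5 (new)  [load 6/37]
  7 → roll 5  [load 13/37]
  22 → roll 5  [load 35/37]
5 paper rolls opened.

5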